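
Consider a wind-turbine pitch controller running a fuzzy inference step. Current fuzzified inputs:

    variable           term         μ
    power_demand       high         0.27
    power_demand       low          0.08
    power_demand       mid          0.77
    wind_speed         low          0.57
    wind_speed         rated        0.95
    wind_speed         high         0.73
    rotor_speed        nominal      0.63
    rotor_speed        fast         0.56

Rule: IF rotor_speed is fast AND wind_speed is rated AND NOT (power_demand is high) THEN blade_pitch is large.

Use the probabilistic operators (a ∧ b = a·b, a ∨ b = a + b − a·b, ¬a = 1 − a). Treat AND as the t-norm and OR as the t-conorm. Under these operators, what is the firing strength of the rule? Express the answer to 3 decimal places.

firing strength: fast=0.56, rated=0.95, ¬high=1−0.27=0.73; AND[a·b] → w = 0.3884

0.388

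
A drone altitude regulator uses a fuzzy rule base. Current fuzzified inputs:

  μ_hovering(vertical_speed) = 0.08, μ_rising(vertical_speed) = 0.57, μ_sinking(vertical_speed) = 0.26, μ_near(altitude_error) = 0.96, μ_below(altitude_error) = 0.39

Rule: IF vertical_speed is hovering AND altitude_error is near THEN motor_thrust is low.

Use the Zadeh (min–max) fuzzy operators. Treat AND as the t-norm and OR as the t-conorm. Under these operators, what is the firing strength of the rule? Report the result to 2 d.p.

firing strength: hovering=0.08, near=0.96; AND[min(a, b)] → w = 0.08

0.08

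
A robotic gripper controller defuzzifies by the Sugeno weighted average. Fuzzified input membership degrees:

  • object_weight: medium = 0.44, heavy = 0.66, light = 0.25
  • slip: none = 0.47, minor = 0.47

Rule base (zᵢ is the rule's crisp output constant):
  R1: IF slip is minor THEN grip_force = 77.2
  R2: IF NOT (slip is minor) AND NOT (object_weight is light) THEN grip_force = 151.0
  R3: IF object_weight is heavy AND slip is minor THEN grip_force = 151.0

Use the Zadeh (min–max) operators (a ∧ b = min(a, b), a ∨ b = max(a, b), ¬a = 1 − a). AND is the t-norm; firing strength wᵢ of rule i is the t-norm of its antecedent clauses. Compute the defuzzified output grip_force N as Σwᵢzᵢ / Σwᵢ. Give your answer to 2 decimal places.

R1 (z=77.2): minor=0.47 → w = 0.47
R2 (z=151.0): ¬minor=1−0.47=0.53, ¬light=1−0.25=0.75; AND[min(a, b)] → w = 0.53
R3 (z=151.0): heavy=0.66, minor=0.47; AND[min(a, b)] → w = 0.47
Weighted average = (0.47·77.2 + 0.53·151.0 + 0.47·151.0) / (0.47 + 0.53 + 0.47)
  = 187.2840 / 1.4700 = 127.40

127.40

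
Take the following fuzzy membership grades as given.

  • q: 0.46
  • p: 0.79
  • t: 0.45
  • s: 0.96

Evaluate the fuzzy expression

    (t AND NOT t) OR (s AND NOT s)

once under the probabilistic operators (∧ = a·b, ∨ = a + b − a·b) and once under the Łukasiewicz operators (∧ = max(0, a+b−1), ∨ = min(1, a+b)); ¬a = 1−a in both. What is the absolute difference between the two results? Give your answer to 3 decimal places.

0.276

Under probabilistic:
  NOT t = 1 − 0.4500 = 0.5500
  t AND NOT t = a·b on (0.4500, 0.5500) = 0.2475
  NOT s = 1 − 0.9600 = 0.0400
  s AND NOT s = a·b on (0.9600, 0.0400) = 0.0384
  (t AND NOT t) OR (s AND NOT s) = a + b − a·b on (0.2475, 0.0384) = 0.2764
  → value = 0.2764
Under Łukasiewicz:
  NOT t = 1 − 0.45 = 0.55
  t AND NOT t = max(0, a+b−1) on (0.45, 0.55) = 0.00
  NOT s = 1 − 0.96 = 0.04
  s AND NOT s = max(0, a+b−1) on (0.96, 0.04) = 0.00
  (t AND NOT t) OR (s AND NOT s) = min(1, a+b) on (0.00, 0.00) = 0.00
  → value = 0.0000
|0.2764 − 0.0000| = 0.276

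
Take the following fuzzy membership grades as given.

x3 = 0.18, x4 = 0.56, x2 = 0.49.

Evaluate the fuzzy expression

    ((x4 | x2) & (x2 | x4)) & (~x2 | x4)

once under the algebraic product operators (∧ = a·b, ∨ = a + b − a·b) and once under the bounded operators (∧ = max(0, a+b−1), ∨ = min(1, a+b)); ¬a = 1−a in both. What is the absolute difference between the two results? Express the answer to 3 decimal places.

0.528

Under algebraic product:
  x4 | x2 = a + b − a·b on (0.5600, 0.4900) = 0.7756
  x2 | x4 = a + b − a·b on (0.4900, 0.5600) = 0.7756
  (x4 | x2) & (x2 | x4) = a·b on (0.7756, 0.7756) = 0.6016
  ~x2 = 1 − 0.4900 = 0.5100
  ~x2 | x4 = a + b − a·b on (0.5100, 0.5600) = 0.7844
  ((x4 | x2) & (x2 | x4)) & (~x2 | x4) = a·b on (0.6016, 0.7844) = 0.4719
  → value = 0.4719
Under bounded:
  x4 | x2 = min(1, a+b) on (0.56, 0.49) = 1.00
  x2 | x4 = min(1, a+b) on (0.49, 0.56) = 1.00
  (x4 | x2) & (x2 | x4) = max(0, a+b−1) on (1.00, 1.00) = 1.00
  ~x2 = 1 − 0.49 = 0.51
  ~x2 | x4 = min(1, a+b) on (0.51, 0.56) = 1.00
  ((x4 | x2) & (x2 | x4)) & (~x2 | x4) = max(0, a+b−1) on (1.00, 1.00) = 1.00
  → value = 1.0000
|0.4719 − 1.0000| = 0.528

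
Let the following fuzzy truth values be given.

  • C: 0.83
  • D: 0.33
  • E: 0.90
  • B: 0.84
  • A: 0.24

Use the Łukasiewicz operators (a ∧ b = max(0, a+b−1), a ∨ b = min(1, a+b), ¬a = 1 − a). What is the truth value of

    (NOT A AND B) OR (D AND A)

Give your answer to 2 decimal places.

0.60

NOT A = 1 − 0.24 = 0.76
NOT A AND B = max(0, a+b−1) on (0.76, 0.84) = 0.60
D AND A = max(0, a+b−1) on (0.33, 0.24) = 0.00
(NOT A AND B) OR (D AND A) = min(1, a+b) on (0.60, 0.00) = 0.60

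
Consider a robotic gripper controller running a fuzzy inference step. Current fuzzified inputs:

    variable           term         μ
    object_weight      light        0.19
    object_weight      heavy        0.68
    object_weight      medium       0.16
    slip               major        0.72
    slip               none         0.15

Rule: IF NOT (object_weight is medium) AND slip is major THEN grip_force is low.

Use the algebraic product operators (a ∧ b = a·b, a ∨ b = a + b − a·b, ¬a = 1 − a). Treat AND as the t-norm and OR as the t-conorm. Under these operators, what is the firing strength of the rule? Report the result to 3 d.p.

0.605

firing strength: ¬medium=1−0.16=0.84, major=0.72; AND[a·b] → w = 0.6048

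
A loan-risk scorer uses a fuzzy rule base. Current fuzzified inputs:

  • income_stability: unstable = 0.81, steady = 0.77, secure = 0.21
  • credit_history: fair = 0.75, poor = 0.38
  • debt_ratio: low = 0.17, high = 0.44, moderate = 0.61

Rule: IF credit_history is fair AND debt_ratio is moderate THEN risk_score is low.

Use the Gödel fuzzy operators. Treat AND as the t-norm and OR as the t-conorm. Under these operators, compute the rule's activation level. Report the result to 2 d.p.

firing strength: fair=0.75, moderate=0.61; AND[min(a, b)] → w = 0.61

0.61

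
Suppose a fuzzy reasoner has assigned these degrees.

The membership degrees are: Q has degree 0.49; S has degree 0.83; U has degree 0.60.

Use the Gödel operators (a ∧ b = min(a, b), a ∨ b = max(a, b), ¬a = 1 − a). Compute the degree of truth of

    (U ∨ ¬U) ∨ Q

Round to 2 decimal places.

¬U = 1 − 0.60 = 0.40
U ∨ ¬U = max(a, b) on (0.60, 0.40) = 0.60
(U ∨ ¬U) ∨ Q = max(a, b) on (0.60, 0.49) = 0.60

0.60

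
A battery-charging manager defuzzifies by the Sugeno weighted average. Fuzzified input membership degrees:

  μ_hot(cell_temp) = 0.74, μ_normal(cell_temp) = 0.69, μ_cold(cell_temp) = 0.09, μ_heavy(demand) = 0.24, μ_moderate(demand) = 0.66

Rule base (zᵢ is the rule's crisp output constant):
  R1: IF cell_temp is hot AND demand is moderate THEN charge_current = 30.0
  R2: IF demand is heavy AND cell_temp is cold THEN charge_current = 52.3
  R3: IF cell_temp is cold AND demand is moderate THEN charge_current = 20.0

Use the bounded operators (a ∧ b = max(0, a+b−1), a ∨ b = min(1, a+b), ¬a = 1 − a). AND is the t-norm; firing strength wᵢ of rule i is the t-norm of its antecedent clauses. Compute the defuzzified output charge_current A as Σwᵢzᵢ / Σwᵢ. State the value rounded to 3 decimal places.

R1 (z=30.0): hot=0.74, moderate=0.66; AND[max(0, a+b−1)] → w = 0.40
R2 (z=52.3): heavy=0.24, cold=0.09; AND[max(0, a+b−1)] → w = 0.00
R3 (z=20.0): cold=0.09, moderate=0.66; AND[max(0, a+b−1)] → w = 0.00
Weighted average = (0.40·30.0 + 0.00·52.3 + 0.00·20.0) / (0.40 + 0.00 + 0.00)
  = 12.0000 / 0.4000 = 30.000

30.000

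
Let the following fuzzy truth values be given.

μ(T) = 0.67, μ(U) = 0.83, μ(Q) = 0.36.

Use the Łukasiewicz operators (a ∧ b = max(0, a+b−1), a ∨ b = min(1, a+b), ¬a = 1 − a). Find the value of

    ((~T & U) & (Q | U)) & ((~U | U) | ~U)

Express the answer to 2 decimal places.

~T = 1 − 0.67 = 0.33
~T & U = max(0, a+b−1) on (0.33, 0.83) = 0.16
Q | U = min(1, a+b) on (0.36, 0.83) = 1.00
(~T & U) & (Q | U) = max(0, a+b−1) on (0.16, 1.00) = 0.16
~U = 1 − 0.83 = 0.17
~U | U = min(1, a+b) on (0.17, 0.83) = 1.00
~U = 1 − 0.83 = 0.17
(~U | U) | ~U = min(1, a+b) on (1.00, 0.17) = 1.00
((~T & U) & (Q | U)) & ((~U | U) | ~U) = max(0, a+b−1) on (0.16, 1.00) = 0.16

0.16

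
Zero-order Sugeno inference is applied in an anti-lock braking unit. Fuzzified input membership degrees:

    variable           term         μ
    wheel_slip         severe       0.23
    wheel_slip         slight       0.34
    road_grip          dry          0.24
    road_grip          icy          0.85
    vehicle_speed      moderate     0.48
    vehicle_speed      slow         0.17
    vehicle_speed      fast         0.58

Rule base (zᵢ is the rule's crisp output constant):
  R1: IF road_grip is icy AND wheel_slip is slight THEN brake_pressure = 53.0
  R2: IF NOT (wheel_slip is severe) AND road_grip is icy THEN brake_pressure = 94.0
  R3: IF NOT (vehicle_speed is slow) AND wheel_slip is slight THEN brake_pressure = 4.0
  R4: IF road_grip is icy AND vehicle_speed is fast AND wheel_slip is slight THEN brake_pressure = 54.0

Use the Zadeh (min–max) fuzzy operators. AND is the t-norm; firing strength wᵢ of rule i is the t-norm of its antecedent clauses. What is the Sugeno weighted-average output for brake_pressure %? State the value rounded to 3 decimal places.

61.520

R1 (z=53.0): icy=0.85, slight=0.34; AND[min(a, b)] → w = 0.34
R2 (z=94.0): ¬severe=1−0.23=0.77, icy=0.85; AND[min(a, b)] → w = 0.77
R3 (z=4.0): ¬slow=1−0.17=0.83, slight=0.34; AND[min(a, b)] → w = 0.34
R4 (z=54.0): icy=0.85, fast=0.58, slight=0.34; AND[min(a, b)] → w = 0.34
Weighted average = (0.34·53.0 + 0.77·94.0 + 0.34·4.0 + 0.34·54.0) / (0.34 + 0.77 + 0.34 + 0.34)
  = 110.1200 / 1.7900 = 61.520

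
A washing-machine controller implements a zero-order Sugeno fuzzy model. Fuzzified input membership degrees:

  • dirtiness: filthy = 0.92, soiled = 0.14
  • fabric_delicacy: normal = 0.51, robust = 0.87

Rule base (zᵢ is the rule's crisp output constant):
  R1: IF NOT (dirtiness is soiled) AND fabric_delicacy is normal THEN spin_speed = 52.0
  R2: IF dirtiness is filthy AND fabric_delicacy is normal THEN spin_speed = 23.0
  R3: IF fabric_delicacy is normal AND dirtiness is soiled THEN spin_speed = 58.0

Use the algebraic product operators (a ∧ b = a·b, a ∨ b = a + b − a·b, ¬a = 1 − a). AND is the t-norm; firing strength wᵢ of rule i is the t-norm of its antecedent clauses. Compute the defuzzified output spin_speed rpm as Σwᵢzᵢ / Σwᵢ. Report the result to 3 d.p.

R1 (z=52.0): ¬soiled=1−0.14=0.86, normal=0.51; AND[a·b] → w = 0.4386
R2 (z=23.0): filthy=0.92, normal=0.51; AND[a·b] → w = 0.4692
R3 (z=58.0): normal=0.51, soiled=0.14; AND[a·b] → w = 0.0714
Weighted average = (0.4386·52.0 + 0.4692·23.0 + 0.0714·58.0) / (0.4386 + 0.4692 + 0.0714)
  = 37.7400 / 0.9792 = 38.542

38.542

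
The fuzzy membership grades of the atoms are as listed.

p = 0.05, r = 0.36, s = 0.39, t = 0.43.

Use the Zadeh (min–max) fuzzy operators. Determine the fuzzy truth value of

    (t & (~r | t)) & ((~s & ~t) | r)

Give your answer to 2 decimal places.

~r = 1 − 0.36 = 0.64
~r | t = max(a, b) on (0.64, 0.43) = 0.64
t & (~r | t) = min(a, b) on (0.43, 0.64) = 0.43
~s = 1 − 0.39 = 0.61
~t = 1 − 0.43 = 0.57
~s & ~t = min(a, b) on (0.61, 0.57) = 0.57
(~s & ~t) | r = max(a, b) on (0.57, 0.36) = 0.57
(t & (~r | t)) & ((~s & ~t) | r) = min(a, b) on (0.43, 0.57) = 0.43

0.43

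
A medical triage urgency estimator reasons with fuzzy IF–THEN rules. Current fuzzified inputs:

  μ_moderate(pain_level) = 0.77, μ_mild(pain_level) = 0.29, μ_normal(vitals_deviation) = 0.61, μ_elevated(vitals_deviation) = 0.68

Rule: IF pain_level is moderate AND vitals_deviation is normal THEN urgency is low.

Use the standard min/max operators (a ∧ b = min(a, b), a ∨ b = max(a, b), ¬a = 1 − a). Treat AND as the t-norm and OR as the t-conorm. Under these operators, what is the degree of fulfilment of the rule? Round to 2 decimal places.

firing strength: moderate=0.77, normal=0.61; AND[min(a, b)] → w = 0.61

0.61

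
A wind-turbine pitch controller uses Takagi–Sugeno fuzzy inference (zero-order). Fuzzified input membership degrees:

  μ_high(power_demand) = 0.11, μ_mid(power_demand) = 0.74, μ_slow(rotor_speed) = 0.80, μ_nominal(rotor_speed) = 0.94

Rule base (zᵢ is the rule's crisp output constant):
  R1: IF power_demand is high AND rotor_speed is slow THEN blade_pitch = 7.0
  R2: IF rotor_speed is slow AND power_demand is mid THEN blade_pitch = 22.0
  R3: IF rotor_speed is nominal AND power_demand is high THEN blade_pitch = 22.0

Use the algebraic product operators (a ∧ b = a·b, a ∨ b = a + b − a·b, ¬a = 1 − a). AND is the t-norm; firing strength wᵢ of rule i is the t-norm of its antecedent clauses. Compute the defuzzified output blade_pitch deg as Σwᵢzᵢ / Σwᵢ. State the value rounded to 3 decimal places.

R1 (z=7.0): high=0.11, slow=0.80; AND[a·b] → w = 0.0880
R2 (z=22.0): slow=0.80, mid=0.74; AND[a·b] → w = 0.5920
R3 (z=22.0): nominal=0.94, high=0.11; AND[a·b] → w = 0.1034
Weighted average = (0.0880·7.0 + 0.5920·22.0 + 0.1034·22.0) / (0.0880 + 0.5920 + 0.1034)
  = 15.9148 / 0.7834 = 20.315

20.315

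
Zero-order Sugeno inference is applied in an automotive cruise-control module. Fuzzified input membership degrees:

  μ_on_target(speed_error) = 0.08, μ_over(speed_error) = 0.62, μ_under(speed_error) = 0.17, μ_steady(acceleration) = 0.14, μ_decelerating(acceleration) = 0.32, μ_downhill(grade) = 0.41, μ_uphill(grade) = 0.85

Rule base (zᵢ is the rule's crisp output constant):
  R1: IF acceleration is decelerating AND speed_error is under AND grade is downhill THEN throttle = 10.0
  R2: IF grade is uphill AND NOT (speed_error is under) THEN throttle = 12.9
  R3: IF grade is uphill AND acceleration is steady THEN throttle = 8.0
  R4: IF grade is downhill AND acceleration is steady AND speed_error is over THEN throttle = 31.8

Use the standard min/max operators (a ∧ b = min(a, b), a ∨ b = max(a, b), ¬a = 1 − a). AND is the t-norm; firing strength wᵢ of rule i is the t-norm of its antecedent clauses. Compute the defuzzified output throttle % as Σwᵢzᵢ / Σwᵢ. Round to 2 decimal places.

14.05

R1 (z=10.0): decelerating=0.32, under=0.17, downhill=0.41; AND[min(a, b)] → w = 0.17
R2 (z=12.9): uphill=0.85, ¬under=1−0.17=0.83; AND[min(a, b)] → w = 0.83
R3 (z=8.0): uphill=0.85, steady=0.14; AND[min(a, b)] → w = 0.14
R4 (z=31.8): downhill=0.41, steady=0.14, over=0.62; AND[min(a, b)] → w = 0.14
Weighted average = (0.17·10.0 + 0.83·12.9 + 0.14·8.0 + 0.14·31.8) / (0.17 + 0.83 + 0.14 + 0.14)
  = 17.9790 / 1.2800 = 14.05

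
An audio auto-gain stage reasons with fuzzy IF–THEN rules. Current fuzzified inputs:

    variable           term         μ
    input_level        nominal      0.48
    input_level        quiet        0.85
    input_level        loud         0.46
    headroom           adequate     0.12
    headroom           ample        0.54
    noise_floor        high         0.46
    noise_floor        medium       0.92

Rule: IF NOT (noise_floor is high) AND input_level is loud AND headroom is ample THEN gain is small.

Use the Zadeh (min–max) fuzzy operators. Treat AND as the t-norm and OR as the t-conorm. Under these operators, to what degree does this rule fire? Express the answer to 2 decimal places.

firing strength: ¬high=1−0.46=0.54, loud=0.46, ample=0.54; AND[min(a, b)] → w = 0.46

0.46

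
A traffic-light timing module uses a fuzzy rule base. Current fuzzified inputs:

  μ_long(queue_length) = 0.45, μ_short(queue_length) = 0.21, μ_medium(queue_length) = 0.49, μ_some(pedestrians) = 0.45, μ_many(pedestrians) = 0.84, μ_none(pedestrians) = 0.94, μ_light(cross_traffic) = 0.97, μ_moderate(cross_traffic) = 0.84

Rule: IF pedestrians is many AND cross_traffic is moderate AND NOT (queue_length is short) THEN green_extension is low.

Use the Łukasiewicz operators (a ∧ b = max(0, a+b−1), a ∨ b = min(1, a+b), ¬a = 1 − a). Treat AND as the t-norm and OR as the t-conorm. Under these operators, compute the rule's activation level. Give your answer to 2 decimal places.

0.47

firing strength: many=0.84, moderate=0.84, ¬short=1−0.21=0.79; AND[max(0, a+b−1)] → w = 0.47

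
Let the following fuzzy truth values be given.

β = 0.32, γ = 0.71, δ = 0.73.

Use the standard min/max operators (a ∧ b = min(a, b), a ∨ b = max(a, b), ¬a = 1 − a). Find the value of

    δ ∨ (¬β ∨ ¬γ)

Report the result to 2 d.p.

0.73

¬β = 1 − 0.32 = 0.68
¬γ = 1 − 0.71 = 0.29
¬β ∨ ¬γ = max(a, b) on (0.68, 0.29) = 0.68
δ ∨ (¬β ∨ ¬γ) = max(a, b) on (0.73, 0.68) = 0.73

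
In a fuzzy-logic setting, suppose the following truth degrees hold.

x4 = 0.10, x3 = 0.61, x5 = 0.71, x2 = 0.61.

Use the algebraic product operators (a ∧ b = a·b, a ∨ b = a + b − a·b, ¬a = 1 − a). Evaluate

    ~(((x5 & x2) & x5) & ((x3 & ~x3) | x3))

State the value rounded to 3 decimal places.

x5 & x2 = a·b on (0.7100, 0.6100) = 0.4331
(x5 & x2) & x5 = a·b on (0.4331, 0.7100) = 0.3075
~x3 = 1 − 0.6100 = 0.3900
x3 & ~x3 = a·b on (0.6100, 0.3900) = 0.2379
(x3 & ~x3) | x3 = a + b − a·b on (0.2379, 0.6100) = 0.7028
((x5 & x2) & x5) & ((x3 & ~x3) | x3) = a·b on (0.3075, 0.7028) = 0.2161
~(((x5 & x2) & x5) & ((x3 & ~x3) | x3)) = 1 − 0.2161 = 0.7839

0.784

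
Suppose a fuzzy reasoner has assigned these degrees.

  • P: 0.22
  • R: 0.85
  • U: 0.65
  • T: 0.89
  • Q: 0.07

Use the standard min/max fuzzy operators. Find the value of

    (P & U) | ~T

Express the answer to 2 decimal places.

0.22

P & U = min(a, b) on (0.22, 0.65) = 0.22
~T = 1 − 0.89 = 0.11
(P & U) | ~T = max(a, b) on (0.22, 0.11) = 0.22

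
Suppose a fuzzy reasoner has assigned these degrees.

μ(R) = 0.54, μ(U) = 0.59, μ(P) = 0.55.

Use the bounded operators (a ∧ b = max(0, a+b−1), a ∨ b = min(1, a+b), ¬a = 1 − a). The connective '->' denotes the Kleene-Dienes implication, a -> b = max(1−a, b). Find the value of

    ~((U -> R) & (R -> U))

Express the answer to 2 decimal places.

0.87

U -> R  [Kleene-Dienes: max(1−a, b)] with a=0.59, b=0.54 → 0.54
R -> U  [Kleene-Dienes: max(1−a, b)] with a=0.54, b=0.59 → 0.59
(U -> R) & (R -> U) = max(0, a+b−1) on (0.54, 0.59) = 0.13
~((U -> R) & (R -> U)) = 1 − 0.13 = 0.87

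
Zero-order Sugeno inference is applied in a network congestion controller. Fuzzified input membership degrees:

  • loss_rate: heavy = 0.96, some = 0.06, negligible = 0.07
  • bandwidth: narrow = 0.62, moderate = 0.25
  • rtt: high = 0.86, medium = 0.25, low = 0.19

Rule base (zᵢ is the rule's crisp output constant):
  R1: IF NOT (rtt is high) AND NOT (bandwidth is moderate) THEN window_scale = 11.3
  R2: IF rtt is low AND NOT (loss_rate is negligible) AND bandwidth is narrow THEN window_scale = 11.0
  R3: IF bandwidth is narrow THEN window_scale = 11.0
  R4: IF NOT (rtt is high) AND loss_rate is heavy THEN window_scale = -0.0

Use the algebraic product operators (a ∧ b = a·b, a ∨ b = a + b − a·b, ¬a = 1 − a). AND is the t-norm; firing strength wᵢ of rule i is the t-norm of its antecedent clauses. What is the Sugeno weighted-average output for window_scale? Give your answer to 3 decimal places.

R1 (z=11.3): ¬high=1−0.86=0.14, ¬moderate=1−0.25=0.75; AND[a·b] → w = 0.1050
R2 (z=11.0): low=0.19, ¬negligible=1−0.07=0.93, narrow=0.62; AND[a·b] → w = 0.1096
R3 (z=11.0): narrow=0.62 → w = 0.6200
R4 (z=-0.0): ¬high=1−0.86=0.14, heavy=0.96; AND[a·b] → w = 0.1344
Weighted average = (0.1050·11.3 + 0.1096·11.0 + 0.6200·11.0 + 0.1344·-0.0) / (0.1050 + 0.1096 + 0.6200 + 0.1344)
  = 9.2116 / 0.9690 = 9.507

9.507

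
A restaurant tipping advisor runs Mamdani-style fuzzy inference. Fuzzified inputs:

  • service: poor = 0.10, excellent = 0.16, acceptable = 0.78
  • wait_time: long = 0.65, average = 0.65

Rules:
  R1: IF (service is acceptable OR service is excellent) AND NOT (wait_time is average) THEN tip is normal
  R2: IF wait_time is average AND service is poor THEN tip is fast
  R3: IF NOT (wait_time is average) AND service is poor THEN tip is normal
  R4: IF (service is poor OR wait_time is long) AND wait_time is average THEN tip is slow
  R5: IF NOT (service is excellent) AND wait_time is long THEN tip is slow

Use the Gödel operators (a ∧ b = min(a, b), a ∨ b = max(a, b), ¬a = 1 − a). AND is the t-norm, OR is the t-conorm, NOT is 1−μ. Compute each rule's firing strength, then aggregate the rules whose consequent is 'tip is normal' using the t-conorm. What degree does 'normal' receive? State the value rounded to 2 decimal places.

0.35

R1: (acceptable=0.78 OR excellent=0.16) = 0.78; AND[min(a, b)] with ¬average=1−0.65=0.35 → w = 0.35
R2: average=0.65, poor=0.10; AND[min(a, b)] → w = 0.10
R3: ¬average=1−0.65=0.35, poor=0.10; AND[min(a, b)] → w = 0.10
R4: (poor=0.10 OR long=0.65) = 0.65; AND[min(a, b)] with average=0.65 → w = 0.65
R5: ¬excellent=1−0.16=0.84, long=0.65; AND[min(a, b)] → w = 0.65
Rules with consequent 'normal': {R1, R3} → strengths 0.35, 0.10
Aggregate via t-conorm [max(a, b)]: 0.35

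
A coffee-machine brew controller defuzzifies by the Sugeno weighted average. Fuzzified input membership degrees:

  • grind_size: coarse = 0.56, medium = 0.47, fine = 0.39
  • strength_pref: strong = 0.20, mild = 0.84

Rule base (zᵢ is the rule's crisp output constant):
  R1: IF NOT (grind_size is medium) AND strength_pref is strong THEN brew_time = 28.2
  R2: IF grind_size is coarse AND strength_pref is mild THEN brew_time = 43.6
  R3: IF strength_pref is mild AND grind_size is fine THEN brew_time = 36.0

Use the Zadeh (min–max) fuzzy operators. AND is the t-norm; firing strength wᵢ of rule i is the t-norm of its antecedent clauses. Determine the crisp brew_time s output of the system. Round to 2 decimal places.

R1 (z=28.2): ¬medium=1−0.47=0.53, strong=0.20; AND[min(a, b)] → w = 0.20
R2 (z=43.6): coarse=0.56, mild=0.84; AND[min(a, b)] → w = 0.56
R3 (z=36.0): mild=0.84, fine=0.39; AND[min(a, b)] → w = 0.39
Weighted average = (0.20·28.2 + 0.56·43.6 + 0.39·36.0) / (0.20 + 0.56 + 0.39)
  = 44.0960 / 1.1500 = 38.34

38.34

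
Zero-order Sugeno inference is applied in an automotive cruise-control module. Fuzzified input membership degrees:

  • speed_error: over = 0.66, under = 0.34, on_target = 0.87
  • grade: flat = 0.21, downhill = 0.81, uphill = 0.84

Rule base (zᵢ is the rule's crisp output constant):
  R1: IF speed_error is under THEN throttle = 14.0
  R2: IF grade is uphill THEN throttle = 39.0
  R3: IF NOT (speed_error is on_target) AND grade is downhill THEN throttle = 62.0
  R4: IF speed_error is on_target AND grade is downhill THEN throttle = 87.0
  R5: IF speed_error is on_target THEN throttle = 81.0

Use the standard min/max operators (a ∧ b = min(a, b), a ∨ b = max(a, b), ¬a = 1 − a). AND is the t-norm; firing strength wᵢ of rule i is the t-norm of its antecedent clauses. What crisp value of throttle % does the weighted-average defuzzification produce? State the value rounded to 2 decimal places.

R1 (z=14.0): under=0.34 → w = 0.34
R2 (z=39.0): uphill=0.84 → w = 0.84
R3 (z=62.0): ¬on_target=1−0.87=0.13, downhill=0.81; AND[min(a, b)] → w = 0.13
R4 (z=87.0): on_target=0.87, downhill=0.81; AND[min(a, b)] → w = 0.81
R5 (z=81.0): on_target=0.87 → w = 0.87
Weighted average = (0.34·14.0 + 0.84·39.0 + 0.13·62.0 + 0.81·87.0 + 0.87·81.0) / (0.34 + 0.84 + 0.13 + 0.81 + 0.87)
  = 186.5200 / 2.9900 = 62.38

62.38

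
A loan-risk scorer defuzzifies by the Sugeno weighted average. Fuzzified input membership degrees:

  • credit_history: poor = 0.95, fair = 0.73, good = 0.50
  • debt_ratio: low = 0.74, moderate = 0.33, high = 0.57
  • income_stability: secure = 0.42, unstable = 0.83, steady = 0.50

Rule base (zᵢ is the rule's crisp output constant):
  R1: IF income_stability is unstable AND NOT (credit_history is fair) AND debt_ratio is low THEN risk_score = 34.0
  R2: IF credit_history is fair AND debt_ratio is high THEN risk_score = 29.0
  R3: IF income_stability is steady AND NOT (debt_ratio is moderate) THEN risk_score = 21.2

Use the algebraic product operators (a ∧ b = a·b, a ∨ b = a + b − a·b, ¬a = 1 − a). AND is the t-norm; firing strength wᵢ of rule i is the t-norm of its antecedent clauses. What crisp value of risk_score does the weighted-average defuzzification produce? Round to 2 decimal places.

27.05

R1 (z=34.0): unstable=0.83, ¬fair=1−0.73=0.27, low=0.74; AND[a·b] → w = 0.1658
R2 (z=29.0): fair=0.73, high=0.57; AND[a·b] → w = 0.4161
R3 (z=21.2): steady=0.50, ¬moderate=1−0.33=0.67; AND[a·b] → w = 0.3350
Weighted average = (0.1658·34.0 + 0.4161·29.0 + 0.3350·21.2) / (0.1658 + 0.4161 + 0.3350)
  = 24.8073 / 0.9169 = 27.05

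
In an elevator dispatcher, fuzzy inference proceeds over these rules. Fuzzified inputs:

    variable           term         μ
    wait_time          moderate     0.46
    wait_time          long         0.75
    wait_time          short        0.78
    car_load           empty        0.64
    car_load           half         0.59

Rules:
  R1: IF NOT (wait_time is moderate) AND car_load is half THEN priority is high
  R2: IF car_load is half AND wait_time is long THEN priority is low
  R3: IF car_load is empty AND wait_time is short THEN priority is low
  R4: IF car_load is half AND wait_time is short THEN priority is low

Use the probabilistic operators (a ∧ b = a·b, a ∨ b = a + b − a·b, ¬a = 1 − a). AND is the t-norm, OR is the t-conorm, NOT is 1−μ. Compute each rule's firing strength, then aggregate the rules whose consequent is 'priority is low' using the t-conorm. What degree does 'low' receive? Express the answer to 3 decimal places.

R1: ¬moderate=1−0.46=0.54, half=0.59; AND[a·b] → w = 0.3186
R2: half=0.59, long=0.75; AND[a·b] → w = 0.4425
R3: empty=0.64, short=0.78; AND[a·b] → w = 0.4992
R4: half=0.59, short=0.78; AND[a·b] → w = 0.4602
Rules with consequent 'low': {R2, R3, R4} → strengths 0.4425, 0.4992, 0.4602
Aggregate via t-conorm [a + b − a·b]: 0.8493

0.849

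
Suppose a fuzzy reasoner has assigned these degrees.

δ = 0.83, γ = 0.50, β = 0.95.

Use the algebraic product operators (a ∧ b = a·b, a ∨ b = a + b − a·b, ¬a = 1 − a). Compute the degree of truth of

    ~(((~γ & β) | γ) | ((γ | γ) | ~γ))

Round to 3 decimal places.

0.033

~γ = 1 − 0.5000 = 0.5000
~γ & β = a·b on (0.5000, 0.9500) = 0.4750
(~γ & β) | γ = a + b − a·b on (0.4750, 0.5000) = 0.7375
γ | γ = a + b − a·b on (0.5000, 0.5000) = 0.7500
~γ = 1 − 0.5000 = 0.5000
(γ | γ) | ~γ = a + b − a·b on (0.7500, 0.5000) = 0.8750
((~γ & β) | γ) | ((γ | γ) | ~γ) = a + b − a·b on (0.7375, 0.8750) = 0.9672
~(((~γ & β) | γ) | ((γ | γ) | ~γ)) = 1 − 0.9672 = 0.0328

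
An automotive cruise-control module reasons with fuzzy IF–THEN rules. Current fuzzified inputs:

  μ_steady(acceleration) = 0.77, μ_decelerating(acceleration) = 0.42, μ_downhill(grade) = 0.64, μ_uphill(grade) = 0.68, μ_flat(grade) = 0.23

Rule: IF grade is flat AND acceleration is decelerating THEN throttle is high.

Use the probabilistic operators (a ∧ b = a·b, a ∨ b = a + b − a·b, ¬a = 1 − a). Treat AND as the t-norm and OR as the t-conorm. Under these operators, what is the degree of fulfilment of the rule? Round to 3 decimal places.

firing strength: flat=0.23, decelerating=0.42; AND[a·b] → w = 0.0966

0.097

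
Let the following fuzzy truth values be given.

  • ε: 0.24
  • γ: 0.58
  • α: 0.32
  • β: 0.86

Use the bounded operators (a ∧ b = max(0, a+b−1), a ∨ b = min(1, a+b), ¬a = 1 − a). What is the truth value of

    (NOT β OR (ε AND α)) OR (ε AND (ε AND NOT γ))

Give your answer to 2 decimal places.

0.14

NOT β = 1 − 0.86 = 0.14
ε AND α = max(0, a+b−1) on (0.24, 0.32) = 0.00
NOT β OR (ε AND α) = min(1, a+b) on (0.14, 0.00) = 0.14
NOT γ = 1 − 0.58 = 0.42
ε AND NOT γ = max(0, a+b−1) on (0.24, 0.42) = 0.00
ε AND (ε AND NOT γ) = max(0, a+b−1) on (0.24, 0.00) = 0.00
(NOT β OR (ε AND α)) OR (ε AND (ε AND NOT γ)) = min(1, a+b) on (0.14, 0.00) = 0.14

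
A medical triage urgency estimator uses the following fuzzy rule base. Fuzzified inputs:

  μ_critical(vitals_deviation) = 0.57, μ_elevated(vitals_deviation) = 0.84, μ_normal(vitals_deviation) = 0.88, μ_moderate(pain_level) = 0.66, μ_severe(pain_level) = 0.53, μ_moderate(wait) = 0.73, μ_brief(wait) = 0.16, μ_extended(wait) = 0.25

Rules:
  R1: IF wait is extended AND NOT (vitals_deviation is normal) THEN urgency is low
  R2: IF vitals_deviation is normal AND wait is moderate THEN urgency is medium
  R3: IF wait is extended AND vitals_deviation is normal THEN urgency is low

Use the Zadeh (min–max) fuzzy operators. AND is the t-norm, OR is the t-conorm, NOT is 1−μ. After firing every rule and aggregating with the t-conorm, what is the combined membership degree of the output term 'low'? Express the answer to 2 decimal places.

R1: extended=0.25, ¬normal=1−0.88=0.12; AND[min(a, b)] → w = 0.12
R2: normal=0.88, moderate=0.73; AND[min(a, b)] → w = 0.73
R3: extended=0.25, normal=0.88; AND[min(a, b)] → w = 0.25
Rules with consequent 'low': {R1, R3} → strengths 0.12, 0.25
Aggregate via t-conorm [max(a, b)]: 0.25

0.25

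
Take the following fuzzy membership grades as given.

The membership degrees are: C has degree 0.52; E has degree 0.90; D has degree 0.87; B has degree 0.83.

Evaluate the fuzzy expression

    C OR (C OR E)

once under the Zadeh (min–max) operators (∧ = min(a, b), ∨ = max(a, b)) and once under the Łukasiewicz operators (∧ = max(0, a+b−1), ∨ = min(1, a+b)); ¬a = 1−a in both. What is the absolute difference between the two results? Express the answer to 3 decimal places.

Under Zadeh (min–max):
  C OR E = max(a, b) on (0.52, 0.90) = 0.90
  C OR (C OR E) = max(a, b) on (0.52, 0.90) = 0.90
  → value = 0.9000
Under Łukasiewicz:
  C OR E = min(1, a+b) on (0.52, 0.90) = 1.00
  C OR (C OR E) = min(1, a+b) on (0.52, 1.00) = 1.00
  → value = 1.0000
|0.9000 − 1.0000| = 0.100

0.100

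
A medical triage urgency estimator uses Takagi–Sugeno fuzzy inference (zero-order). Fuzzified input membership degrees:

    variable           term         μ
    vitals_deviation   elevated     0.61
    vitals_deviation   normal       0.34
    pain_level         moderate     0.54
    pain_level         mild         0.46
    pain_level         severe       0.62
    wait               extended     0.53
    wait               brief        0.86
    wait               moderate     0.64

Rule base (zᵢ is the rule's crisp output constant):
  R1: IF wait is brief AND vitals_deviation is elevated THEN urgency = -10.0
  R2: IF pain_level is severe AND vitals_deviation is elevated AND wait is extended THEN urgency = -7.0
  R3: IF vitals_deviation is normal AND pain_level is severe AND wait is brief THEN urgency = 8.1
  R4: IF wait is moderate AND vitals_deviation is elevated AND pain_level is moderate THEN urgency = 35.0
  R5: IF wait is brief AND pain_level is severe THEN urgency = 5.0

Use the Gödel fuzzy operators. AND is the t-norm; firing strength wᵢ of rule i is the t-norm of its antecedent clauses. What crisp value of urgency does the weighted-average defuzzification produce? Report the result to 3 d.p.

5.661

R1 (z=-10.0): brief=0.86, elevated=0.61; AND[min(a, b)] → w = 0.61
R2 (z=-7.0): severe=0.62, elevated=0.61, extended=0.53; AND[min(a, b)] → w = 0.53
R3 (z=8.1): normal=0.34, severe=0.62, brief=0.86; AND[min(a, b)] → w = 0.34
R4 (z=35.0): moderate=0.64, elevated=0.61, moderate=0.54; AND[min(a, b)] → w = 0.54
R5 (z=5.0): brief=0.86, severe=0.62; AND[min(a, b)] → w = 0.62
Weighted average = (0.61·-10.0 + 0.53·-7.0 + 0.34·8.1 + 0.54·35.0 + 0.62·5.0) / (0.61 + 0.53 + 0.34 + 0.54 + 0.62)
  = 14.9440 / 2.6400 = 5.661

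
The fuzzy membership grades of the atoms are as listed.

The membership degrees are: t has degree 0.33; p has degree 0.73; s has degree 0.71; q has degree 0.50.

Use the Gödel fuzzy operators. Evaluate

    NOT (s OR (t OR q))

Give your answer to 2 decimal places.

0.29

t OR q = max(a, b) on (0.33, 0.50) = 0.50
s OR (t OR q) = max(a, b) on (0.71, 0.50) = 0.71
NOT (s OR (t OR q)) = 1 − 0.71 = 0.29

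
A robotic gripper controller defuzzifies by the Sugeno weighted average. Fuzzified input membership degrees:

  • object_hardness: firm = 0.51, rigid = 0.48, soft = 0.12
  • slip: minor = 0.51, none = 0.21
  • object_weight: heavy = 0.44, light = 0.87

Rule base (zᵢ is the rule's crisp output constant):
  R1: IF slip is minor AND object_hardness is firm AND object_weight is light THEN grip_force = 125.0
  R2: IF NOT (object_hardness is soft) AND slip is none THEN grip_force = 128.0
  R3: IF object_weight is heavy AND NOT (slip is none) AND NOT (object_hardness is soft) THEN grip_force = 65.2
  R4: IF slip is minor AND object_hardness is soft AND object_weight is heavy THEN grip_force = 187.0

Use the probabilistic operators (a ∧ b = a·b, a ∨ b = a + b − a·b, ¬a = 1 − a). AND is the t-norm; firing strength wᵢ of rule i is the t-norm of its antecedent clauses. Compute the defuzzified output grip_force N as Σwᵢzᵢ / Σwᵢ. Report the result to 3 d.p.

103.400

R1 (z=125.0): minor=0.51, firm=0.51, light=0.87; AND[a·b] → w = 0.2263
R2 (z=128.0): ¬soft=1−0.12=0.88, none=0.21; AND[a·b] → w = 0.1848
R3 (z=65.2): heavy=0.44, ¬none=1−0.21=0.79, ¬soft=1−0.12=0.88; AND[a·b] → w = 0.3059
R4 (z=187.0): minor=0.51, soft=0.12, heavy=0.44; AND[a·b] → w = 0.0269
Weighted average = (0.2263·125.0 + 0.1848·128.0 + 0.3059·65.2 + 0.0269·187.0) / (0.2263 + 0.1848 + 0.3059 + 0.0269)
  = 76.9197 / 0.7439 = 103.400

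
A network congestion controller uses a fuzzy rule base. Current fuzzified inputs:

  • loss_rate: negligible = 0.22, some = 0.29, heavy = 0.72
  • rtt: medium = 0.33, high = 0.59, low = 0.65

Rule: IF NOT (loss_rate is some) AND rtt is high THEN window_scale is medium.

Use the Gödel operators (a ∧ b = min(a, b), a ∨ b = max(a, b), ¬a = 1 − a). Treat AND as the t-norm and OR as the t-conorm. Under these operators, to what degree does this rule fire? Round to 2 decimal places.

firing strength: ¬some=1−0.29=0.71, high=0.59; AND[min(a, b)] → w = 0.59

0.59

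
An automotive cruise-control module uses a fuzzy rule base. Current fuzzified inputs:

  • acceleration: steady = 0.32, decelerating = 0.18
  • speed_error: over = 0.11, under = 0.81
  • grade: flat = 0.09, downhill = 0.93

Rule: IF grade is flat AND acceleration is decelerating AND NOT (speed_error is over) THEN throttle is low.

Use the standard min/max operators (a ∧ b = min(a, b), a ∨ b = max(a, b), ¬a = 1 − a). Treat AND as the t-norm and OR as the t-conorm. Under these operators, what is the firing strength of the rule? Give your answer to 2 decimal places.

0.09

firing strength: flat=0.09, decelerating=0.18, ¬over=1−0.11=0.89; AND[min(a, b)] → w = 0.09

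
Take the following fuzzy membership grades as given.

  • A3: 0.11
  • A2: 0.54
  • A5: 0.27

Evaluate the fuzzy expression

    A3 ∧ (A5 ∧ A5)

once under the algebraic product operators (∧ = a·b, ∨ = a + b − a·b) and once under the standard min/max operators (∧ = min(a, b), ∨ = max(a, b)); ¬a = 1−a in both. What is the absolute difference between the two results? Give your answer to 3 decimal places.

0.102

Under algebraic product:
  A5 ∧ A5 = a·b on (0.2700, 0.2700) = 0.0729
  A3 ∧ (A5 ∧ A5) = a·b on (0.1100, 0.0729) = 0.0080
  → value = 0.0080
Under standard min/max:
  A5 ∧ A5 = min(a, b) on (0.27, 0.27) = 0.27
  A3 ∧ (A5 ∧ A5) = min(a, b) on (0.11, 0.27) = 0.11
  → value = 0.1100
|0.0080 − 0.1100| = 0.102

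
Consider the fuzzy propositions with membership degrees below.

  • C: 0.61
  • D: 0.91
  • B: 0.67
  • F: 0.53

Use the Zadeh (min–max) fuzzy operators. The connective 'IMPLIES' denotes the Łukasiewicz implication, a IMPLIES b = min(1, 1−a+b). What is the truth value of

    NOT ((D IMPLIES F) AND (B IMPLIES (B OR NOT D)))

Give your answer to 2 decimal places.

0.38

D IMPLIES F  [Łukasiewicz: min(1, 1−a+b)] with a=0.91, b=0.53 → 0.62
NOT D = 1 − 0.91 = 0.09
B OR NOT D = max(a, b) on (0.67, 0.09) = 0.67
B IMPLIES (B OR NOT D)  [Łukasiewicz: min(1, 1−a+b)] with a=0.67, b=0.67 → 1.00
(D IMPLIES F) AND (B IMPLIES (B OR NOT D)) = min(a, b) on (0.62, 1.00) = 0.62
NOT ((D IMPLIES F) AND (B IMPLIES (B OR NOT D))) = 1 − 0.62 = 0.38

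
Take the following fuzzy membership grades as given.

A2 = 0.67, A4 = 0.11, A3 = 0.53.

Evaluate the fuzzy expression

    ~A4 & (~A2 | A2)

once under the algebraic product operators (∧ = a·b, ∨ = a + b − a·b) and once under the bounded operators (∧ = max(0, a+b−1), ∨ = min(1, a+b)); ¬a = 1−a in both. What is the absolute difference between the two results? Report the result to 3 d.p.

Under algebraic product:
  ~A4 = 1 − 0.1100 = 0.8900
  ~A2 = 1 − 0.6700 = 0.3300
  ~A2 | A2 = a + b − a·b on (0.3300, 0.6700) = 0.7789
  ~A4 & (~A2 | A2) = a·b on (0.8900, 0.7789) = 0.6932
  → value = 0.6932
Under bounded:
  ~A4 = 1 − 0.11 = 0.89
  ~A2 = 1 − 0.67 = 0.33
  ~A2 | A2 = min(1, a+b) on (0.33, 0.67) = 1.00
  ~A4 & (~A2 | A2) = max(0, a+b−1) on (0.89, 1.00) = 0.89
  → value = 0.8900
|0.6932 − 0.8900| = 0.197

0.197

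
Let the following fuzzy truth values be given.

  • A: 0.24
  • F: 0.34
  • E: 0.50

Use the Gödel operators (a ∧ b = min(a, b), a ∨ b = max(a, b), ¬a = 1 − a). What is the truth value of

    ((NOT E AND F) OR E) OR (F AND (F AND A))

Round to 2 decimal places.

0.50

NOT E = 1 − 0.50 = 0.50
NOT E AND F = min(a, b) on (0.50, 0.34) = 0.34
(NOT E AND F) OR E = max(a, b) on (0.34, 0.50) = 0.50
F AND A = min(a, b) on (0.34, 0.24) = 0.24
F AND (F AND A) = min(a, b) on (0.34, 0.24) = 0.24
((NOT E AND F) OR E) OR (F AND (F AND A)) = max(a, b) on (0.50, 0.24) = 0.50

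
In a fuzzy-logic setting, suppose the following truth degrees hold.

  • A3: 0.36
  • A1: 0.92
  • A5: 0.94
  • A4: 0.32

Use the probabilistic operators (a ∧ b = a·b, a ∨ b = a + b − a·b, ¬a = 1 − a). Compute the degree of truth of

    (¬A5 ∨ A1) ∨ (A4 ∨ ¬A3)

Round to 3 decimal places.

0.982

¬A5 = 1 − 0.9400 = 0.0600
¬A5 ∨ A1 = a + b − a·b on (0.0600, 0.9200) = 0.9248
¬A3 = 1 − 0.3600 = 0.6400
A4 ∨ ¬A3 = a + b − a·b on (0.3200, 0.6400) = 0.7552
(¬A5 ∨ A1) ∨ (A4 ∨ ¬A3) = a + b − a·b on (0.9248, 0.7552) = 0.9816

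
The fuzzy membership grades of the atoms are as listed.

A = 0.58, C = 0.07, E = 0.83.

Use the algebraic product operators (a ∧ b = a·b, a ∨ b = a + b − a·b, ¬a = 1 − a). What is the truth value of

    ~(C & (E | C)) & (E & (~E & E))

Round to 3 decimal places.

0.110

E | C = a + b − a·b on (0.8300, 0.0700) = 0.8419
C & (E | C) = a·b on (0.0700, 0.8419) = 0.0589
~(C & (E | C)) = 1 − 0.0589 = 0.9411
~E = 1 − 0.8300 = 0.1700
~E & E = a·b on (0.1700, 0.8300) = 0.1411
E & (~E & E) = a·b on (0.8300, 0.1411) = 0.1171
~(C & (E | C)) & (E & (~E & E)) = a·b on (0.9411, 0.1171) = 0.1102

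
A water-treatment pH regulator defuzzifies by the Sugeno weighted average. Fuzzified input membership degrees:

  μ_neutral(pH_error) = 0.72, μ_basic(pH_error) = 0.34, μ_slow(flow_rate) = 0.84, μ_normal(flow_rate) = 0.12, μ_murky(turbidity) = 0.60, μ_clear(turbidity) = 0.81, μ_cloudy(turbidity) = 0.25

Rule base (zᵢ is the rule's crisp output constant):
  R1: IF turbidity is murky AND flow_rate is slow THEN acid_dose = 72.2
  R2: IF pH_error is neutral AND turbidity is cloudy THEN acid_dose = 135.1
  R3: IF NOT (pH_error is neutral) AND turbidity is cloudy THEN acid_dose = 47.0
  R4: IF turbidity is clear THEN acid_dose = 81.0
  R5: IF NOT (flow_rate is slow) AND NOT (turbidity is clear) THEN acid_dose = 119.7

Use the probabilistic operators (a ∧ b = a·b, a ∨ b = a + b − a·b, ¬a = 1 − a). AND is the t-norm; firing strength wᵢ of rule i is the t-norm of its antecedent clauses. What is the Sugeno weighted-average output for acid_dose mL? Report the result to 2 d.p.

83.57

R1 (z=72.2): murky=0.60, slow=0.84; AND[a·b] → w = 0.5040
R2 (z=135.1): neutral=0.72, cloudy=0.25; AND[a·b] → w = 0.1800
R3 (z=47.0): ¬neutral=1−0.72=0.28, cloudy=0.25; AND[a·b] → w = 0.0700
R4 (z=81.0): clear=0.81 → w = 0.8100
R5 (z=119.7): ¬slow=1−0.84=0.16, ¬clear=1−0.81=0.19; AND[a·b] → w = 0.0304
Weighted average = (0.5040·72.2 + 0.1800·135.1 + 0.0700·47.0 + 0.8100·81.0 + 0.0304·119.7) / (0.5040 + 0.1800 + 0.0700 + 0.8100 + 0.0304)
  = 133.2457 / 1.5944 = 83.57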